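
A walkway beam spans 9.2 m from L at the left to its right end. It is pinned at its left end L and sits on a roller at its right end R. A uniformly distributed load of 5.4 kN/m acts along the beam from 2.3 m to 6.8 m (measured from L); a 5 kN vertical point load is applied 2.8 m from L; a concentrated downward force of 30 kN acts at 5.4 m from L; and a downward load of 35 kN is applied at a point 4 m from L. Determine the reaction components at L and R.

L_x = 0, L_y = 47.93 kN, R_y = 46.37 kN

Resultant of the distributed load: 5.4 × 4.5 = 24.3 kN at 4.55 m from L.
Moments about L: R_y·9.2 − (5.4·4.5)·4.55 − 5·2.8 − 30·5.4 − 35·4 = 0 → R_y = 426.565/9.2 = 46.3658 ≈ 46.37 kN.
ΣF_y = 0: L_y + 46.3658 − 5.4·4.5 − 5 − 30 − 35 = 0 → L_y = 47.93 kN.
ΣF_x = 0: no horizontal applied forces, so L_x = 0.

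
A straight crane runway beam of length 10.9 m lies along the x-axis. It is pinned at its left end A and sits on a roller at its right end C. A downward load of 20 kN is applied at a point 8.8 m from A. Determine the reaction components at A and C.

A_x = 0, A_y = 3.853 kN, C_y = 16.15 kN

Taking moments about A: C_y·10.9 − 20·8.8 = 0 → C_y = 176/10.9 = 16.1468 ≈ 16.15 kN.
ΣF_y = 0: A_y + 16.1468 − 20 = 0 → A_y = 3.853 kN.
ΣF_x = 0: no horizontal applied forces, so A_x = 0.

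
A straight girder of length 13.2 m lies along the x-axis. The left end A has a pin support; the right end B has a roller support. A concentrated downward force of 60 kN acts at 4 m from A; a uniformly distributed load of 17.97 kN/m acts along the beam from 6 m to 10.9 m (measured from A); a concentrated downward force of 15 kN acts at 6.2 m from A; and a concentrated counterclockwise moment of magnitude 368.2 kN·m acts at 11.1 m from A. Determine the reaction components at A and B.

A_x = 0, A_y = 109.4 kN, B_y = 53.70 kN

Resultant of the distributed load: 17.97 × 4.9 = 88.053 kN at 8.45 m from A.
Taking moments about A: B_y·13.2 − 60·4 − (17.97·4.9)·8.45 − 15·6.2 + 368.2 = 0 → B_y = 708.84785/13.2 = 53.7006 ≈ 53.70 kN.
ΣF_y = 0: A_y + 53.7006 − 60 − 17.97·4.9 − 15 = 0 → A_y = 109.4 kN.
ΣF_x = 0: no horizontal applied forces, so A_x = 0.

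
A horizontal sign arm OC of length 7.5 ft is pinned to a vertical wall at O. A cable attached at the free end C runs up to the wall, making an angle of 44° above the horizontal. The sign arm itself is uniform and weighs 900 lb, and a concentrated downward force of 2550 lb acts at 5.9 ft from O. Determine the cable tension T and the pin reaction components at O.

T = 3536 lb, O_x = 2543 lb, O_y = 994.0 lb

ΣM about O: T·sin44°·7.5 − 900·3.75 − 2550·5.9 = 0 → T = 18420/(7.5·0.694658) = 3535.55 ≈ 3536 lb.
ΣF_x = 0: O_x − T·cos44° = 0 → O_x = 3535.55 × 0.71934 = 2543 lb.
ΣF_y = 0: O_y + T·sin44° − 900 − 2550 = 0 → O_y = 3450 − 3535.55 × 0.694658 = 994.0 lb.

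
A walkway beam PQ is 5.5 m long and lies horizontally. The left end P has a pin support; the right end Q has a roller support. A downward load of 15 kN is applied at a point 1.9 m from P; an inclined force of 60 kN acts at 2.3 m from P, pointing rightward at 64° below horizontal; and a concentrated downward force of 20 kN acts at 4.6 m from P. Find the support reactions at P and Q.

P_x = -26.30 kN, P_y = 44.47 kN, Q_y = 44.46 kN

Taking moments about P: Q_y·5.5 − 15·1.9 − 60·sin64°·2.3 − 20·4.6 = 0 → Q_y = 244.534/5.5 = 44.4607 ≈ 44.46 kN.
ΣF_y = 0: P_y + 44.4607 − 15 − 60·sin64° − 20 = 0 → P_y = 44.47 kN.
ΣF_x = 0: P_x + 60·cos64° = 0 → P_x = -26.30 kN.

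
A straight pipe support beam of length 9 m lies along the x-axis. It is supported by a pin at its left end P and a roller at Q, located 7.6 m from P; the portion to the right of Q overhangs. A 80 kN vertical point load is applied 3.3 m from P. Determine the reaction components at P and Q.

ΣM about P: Q_y·7.6 − 80·3.3 = 0 → Q_y = 264/7.6 = 34.7368 ≈ 34.74 kN.
ΣF_y = 0: P_y + 34.7368 − 80 = 0 → P_y = 45.26 kN.
ΣF_x = 0: no horizontal applied forces, so P_x = 0.

P_x = 0, P_y = 45.26 kN, Q_y = 34.74 kN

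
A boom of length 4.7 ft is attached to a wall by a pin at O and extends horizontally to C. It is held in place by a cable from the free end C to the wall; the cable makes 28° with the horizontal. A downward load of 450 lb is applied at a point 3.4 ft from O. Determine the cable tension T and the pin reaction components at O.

T = 693.4 lb, O_x = 612.2 lb, O_y = 124.5 lb

ΣM about O: T·sin28°·4.7 − 450·3.4 = 0 → T = 1530/(4.7·0.469472) = 693.4 lb.
ΣF_x = 0: O_x − T·cos28° = 0 → O_x = 693.4 × 0.882948 = 612.2 lb.
ΣF_y = 0: O_y + T·sin28° − 450 = 0 → O_y = 450 − 693.4 × 0.469472 = 124.5 lb.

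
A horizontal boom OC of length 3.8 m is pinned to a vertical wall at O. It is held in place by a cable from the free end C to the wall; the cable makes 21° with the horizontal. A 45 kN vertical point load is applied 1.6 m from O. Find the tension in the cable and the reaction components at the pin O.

ΣM about O: T·sin21°·3.8 − 45·1.6 = 0 → T = 72/(3.8·0.358368) = 52.8713 ≈ 52.87 kN.
ΣF_x = 0: O_x − T·cos21° = 0 → O_x = 52.8713 × 0.93358 = 49.36 kN.
ΣF_y = 0: O_y + T·sin21° − 45 = 0 → O_y = 45 − 52.8713 × 0.358368 = 26.05 kN.

T = 52.87 kN, O_x = 49.36 kN, O_y = 26.05 kN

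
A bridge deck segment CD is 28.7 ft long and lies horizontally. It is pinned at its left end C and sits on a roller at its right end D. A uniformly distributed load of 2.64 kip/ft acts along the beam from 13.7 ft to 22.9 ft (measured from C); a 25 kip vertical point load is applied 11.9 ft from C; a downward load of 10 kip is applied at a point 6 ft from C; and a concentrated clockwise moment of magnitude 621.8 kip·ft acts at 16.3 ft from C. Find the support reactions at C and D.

Resultant of the distributed load: 2.64 × 9.2 = 24.288 kip at 18.3 ft from C.
ΣM about C: D_y·28.7 − (2.64·9.2)·18.3 − 25·11.9 − 10·6 − 621.8 = 0 → D_y = 1423.7704/28.7 = 49.6087 ≈ 49.61 kip.
ΣF_y = 0: C_y + 49.6087 − 2.64·9.2 − 25 − 10 = 0 → C_y = 9.679 kip.
ΣF_x = 0: no horizontal applied forces, so C_x = 0.

C_x = 0, C_y = 9.679 kip, D_y = 49.61 kip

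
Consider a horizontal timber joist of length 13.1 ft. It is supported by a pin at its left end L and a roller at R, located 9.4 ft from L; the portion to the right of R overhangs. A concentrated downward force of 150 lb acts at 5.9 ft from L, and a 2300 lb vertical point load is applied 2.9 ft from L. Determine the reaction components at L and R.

Moments about L: R_y·9.4 − 150·5.9 − 2300·2.9 = 0 → R_y = 7555/9.4 = 803.723 ≈ 803.7 lb.
ΣF_y = 0: L_y + 803.723 − 150 − 2300 = 0 → L_y = 1646 lb.
ΣF_x = 0: no horizontal applied forces, so L_x = 0.

L_x = 0, L_y = 1646 lb, R_y = 803.7 lb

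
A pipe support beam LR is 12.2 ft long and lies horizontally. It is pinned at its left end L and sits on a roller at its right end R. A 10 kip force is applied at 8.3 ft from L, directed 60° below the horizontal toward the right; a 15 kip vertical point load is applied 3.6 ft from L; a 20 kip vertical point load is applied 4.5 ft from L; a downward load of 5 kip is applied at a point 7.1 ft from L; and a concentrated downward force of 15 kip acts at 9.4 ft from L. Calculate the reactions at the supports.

Moments about L: R_y·12.2 − 10·sin60°·8.3 − 15·3.6 − 20·4.5 − 5·7.1 − 15·9.4 = 0 → R_y = 392.38/12.2 = 32.1623 ≈ 32.16 kip.
ΣF_y = 0: L_y + 32.1623 − 10·sin60° − 15 − 20 − 5 − 15 = 0 → L_y = 31.50 kip.
ΣF_x = 0: L_x + 10·cos60° = 0 → L_x = -5.000 kip.

L_x = -5.000 kip, L_y = 31.50 kip, R_y = 32.16 kip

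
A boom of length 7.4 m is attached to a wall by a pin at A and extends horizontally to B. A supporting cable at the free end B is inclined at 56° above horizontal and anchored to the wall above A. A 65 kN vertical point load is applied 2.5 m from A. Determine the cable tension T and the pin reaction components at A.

T = 26.49 kN, A_x = 14.81 kN, A_y = 43.04 kN

ΣM about A: T·sin56°·7.4 − 65·2.5 = 0 → T = 162.5/(7.4·0.829038) = 26.4879 ≈ 26.49 kN.
ΣF_x = 0: A_x − T·cos56° = 0 → A_x = 26.4879 × 0.559193 = 14.81 kN.
ΣF_y = 0: A_y + T·sin56° − 65 = 0 → A_y = 65 − 26.4879 × 0.829038 = 43.04 kN.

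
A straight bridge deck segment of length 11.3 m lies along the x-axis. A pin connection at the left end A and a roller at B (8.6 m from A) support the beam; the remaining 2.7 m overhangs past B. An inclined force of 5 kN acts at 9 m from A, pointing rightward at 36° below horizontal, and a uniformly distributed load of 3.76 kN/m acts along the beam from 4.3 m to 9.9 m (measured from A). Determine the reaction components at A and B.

A_x = -4.045 kN, A_y = 3.536 kN, B_y = 20.46 kN

Resultant of the distributed load: 3.76 × 5.6 = 21.056 kN at 7.1 m from A.
ΣM about A: B_y·8.6 − 5·sin36°·9 − (3.76·5.6)·7.1 = 0 → B_y = 175.948/8.6 = 20.4591 ≈ 20.46 kN.
ΣF_y = 0: A_y + 20.4591 − 5·sin36° − 3.76·5.6 = 0 → A_y = 3.536 kN.
ΣF_x = 0: A_x + 5·cos36° = 0 → A_x = -4.045 kN.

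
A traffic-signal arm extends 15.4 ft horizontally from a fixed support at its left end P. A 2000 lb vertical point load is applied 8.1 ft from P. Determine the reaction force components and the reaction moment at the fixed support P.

ΣF_x = 0: P_x = 0.
ΣF_y = 0: P_y − 2000 = 0 → P_y = 2000 lb.
ΣM about P: M_P − 2000·8.1 = 0 → M_P = 16200 lb·ft.

P_x = 0, P_y = 2000 lb, M_P = 16200 lb·ft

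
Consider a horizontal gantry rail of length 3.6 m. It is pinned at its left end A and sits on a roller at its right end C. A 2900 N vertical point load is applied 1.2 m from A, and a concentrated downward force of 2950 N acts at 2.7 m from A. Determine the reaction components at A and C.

A_x = 0, A_y = 2671 N, C_y = 3179 N

ΣM about A: C_y·3.6 − 2900·1.2 − 2950·2.7 = 0 → C_y = 11445/3.6 = 3179.17 ≈ 3179 N.
ΣF_y = 0: A_y + 3179.17 − 2900 − 2950 = 0 → A_y = 2671 N.
ΣF_x = 0: no horizontal applied forces, so A_x = 0.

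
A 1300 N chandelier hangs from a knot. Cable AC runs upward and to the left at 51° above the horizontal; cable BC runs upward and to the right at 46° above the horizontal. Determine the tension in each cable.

ΣF_x = 0: −T_AC·cos51° + T_BC·cos46° = 0 → T_BC = 0.905942·T_AC.
ΣF_y = 0: T_AC·sin51° + T_BC·sin46° = 1300.
Substitute: T_AC·(0.777146 + 0.905942·0.71934) = 1300 → T_AC = 909.838 ≈ 909.8 N.
Then T_BC = 0.905942 × 909.838 = 824.3 N.

T_AC = 909.8 N, T_BC = 824.3 N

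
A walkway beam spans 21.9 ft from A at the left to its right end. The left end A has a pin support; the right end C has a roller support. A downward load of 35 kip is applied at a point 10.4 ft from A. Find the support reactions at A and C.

A_x = 0, A_y = 18.38 kip, C_y = 16.62 kip

ΣM about A: C_y·21.9 − 35·10.4 = 0 → C_y = 364/21.9 = 16.621 ≈ 16.62 kip.
ΣF_y = 0: A_y + 16.621 − 35 = 0 → A_y = 18.38 kip.
ΣF_x = 0: no horizontal applied forces, so A_x = 0.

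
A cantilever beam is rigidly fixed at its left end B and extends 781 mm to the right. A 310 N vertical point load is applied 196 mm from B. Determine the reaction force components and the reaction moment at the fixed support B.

ΣF_x = 0: B_x = 0.
ΣF_y = 0: B_y − 310 = 0 → B_y = 310.0 N.
ΣM about B: M_B − 310·196 = 0 → M_B = 60760 N·mm.

B_x = 0, B_y = 310.0 N, M_B = 60760 N·mm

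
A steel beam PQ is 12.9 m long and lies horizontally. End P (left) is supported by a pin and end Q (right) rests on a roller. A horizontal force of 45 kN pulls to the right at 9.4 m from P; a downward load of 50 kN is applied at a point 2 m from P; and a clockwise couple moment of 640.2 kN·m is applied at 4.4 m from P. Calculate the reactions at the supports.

Taking moments about P: Q_y·12.9 − 50·2 − 640.2 = 0 → Q_y = 740.2/12.9 = 57.3798 ≈ 57.38 kN.
ΣF_y = 0: P_y + 57.3798 − 50 = 0 → P_y = -7.380 kN.
ΣF_x = 0: P_x + 45 = 0 → P_x = -45.00 kN.

P_x = -45.00 kN, P_y = -7.380 kN, Q_y = 57.38 kN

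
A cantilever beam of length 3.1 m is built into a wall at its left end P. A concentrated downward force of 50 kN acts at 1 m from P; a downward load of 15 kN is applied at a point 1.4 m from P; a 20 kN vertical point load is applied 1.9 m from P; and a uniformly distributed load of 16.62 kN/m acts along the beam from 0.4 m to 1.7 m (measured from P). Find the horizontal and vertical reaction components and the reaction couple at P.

Resultant of the distributed load: 16.62 × 1.3 = 21.606 kN at 1.05 m from P.
ΣF_x = 0: P_x = 0.
ΣF_y = 0: P_y − 50 − 15 − 20 − 16.62·1.3 = 0 → P_y = 106.6 kN.
ΣM about P: M_P − 50·1 − 15·1.4 − 20·1.9 − (16.62·1.3)·1.05 = 0 → M_P = 131.7 kN·m.

P_x = 0, P_y = 106.6 kN, M_P = 131.7 kN·m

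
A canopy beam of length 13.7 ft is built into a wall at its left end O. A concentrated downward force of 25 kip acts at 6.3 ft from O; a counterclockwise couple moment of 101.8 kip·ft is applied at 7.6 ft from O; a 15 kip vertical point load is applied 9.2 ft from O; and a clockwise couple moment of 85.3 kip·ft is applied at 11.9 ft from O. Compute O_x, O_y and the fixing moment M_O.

O_x = 0, O_y = 40.00 kip, M_O = 279.0 kip·ft

ΣF_x = 0: O_x = 0.
ΣF_y = 0: O_y − 25 − 15 = 0 → O_y = 40.00 kip.
ΣM about O: M_O − 25·6.3 + 101.8 − 15·9.2 − 85.3 = 0 → M_O = 279.0 kip·ft.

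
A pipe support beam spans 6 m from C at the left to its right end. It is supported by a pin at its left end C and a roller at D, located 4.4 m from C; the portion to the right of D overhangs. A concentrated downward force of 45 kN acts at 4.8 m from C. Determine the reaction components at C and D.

C_x = 0, C_y = -4.091 kN, D_y = 49.09 kN

Moments about C: D_y·4.4 − 45·4.8 = 0 → D_y = 216/4.4 = 49.0909 ≈ 49.09 kN.
ΣF_y = 0: C_y + 49.0909 − 45 = 0 → C_y = -4.091 kN.
ΣF_x = 0: no horizontal applied forces, so C_x = 0.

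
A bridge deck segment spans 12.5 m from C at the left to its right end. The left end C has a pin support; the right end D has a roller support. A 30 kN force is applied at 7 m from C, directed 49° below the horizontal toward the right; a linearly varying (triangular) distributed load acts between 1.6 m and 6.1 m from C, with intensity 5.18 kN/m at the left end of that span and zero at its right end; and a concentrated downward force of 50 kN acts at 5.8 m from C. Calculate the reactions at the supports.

Resultant of the triangular load: ½ × 5.18 × 4.5 = 11.655 kN, acting at 3.1 m from C (one-third of the span from the peak).
ΣM about C: D_y·12.5 − 30·sin49°·7 − (½·5.18·4.5)·3.1 − 50·5.8 = 0 → D_y = 484.62/12.5 = 38.7696 ≈ 38.77 kN.
ΣF_y = 0: C_y + 38.7696 − 30·sin49° − ½·5.18·4.5 − 50 = 0 → C_y = 45.53 kN.
ΣF_x = 0: C_x + 30·cos49° = 0 → C_x = -19.68 kN.

C_x = -19.68 kN, C_y = 45.53 kN, D_y = 38.77 kN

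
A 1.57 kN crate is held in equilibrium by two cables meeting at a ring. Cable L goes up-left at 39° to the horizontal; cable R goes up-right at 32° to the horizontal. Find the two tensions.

ΣF_x = 0: −T_L·cos39° + T_R·cos32° = 0 → T_R = 0.916394·T_L.
ΣF_y = 0: T_L·sin39° + T_R·sin32° = 1.57.
Substitute: T_L·(0.62932 + 0.916394·0.529919) = 1.57 → T_L = 1.40815 ≈ 1.408 kN.
Then T_R = 0.916394 × 1.40815 = 1.290 kN.

T_L = 1.408 kN, T_R = 1.290 kN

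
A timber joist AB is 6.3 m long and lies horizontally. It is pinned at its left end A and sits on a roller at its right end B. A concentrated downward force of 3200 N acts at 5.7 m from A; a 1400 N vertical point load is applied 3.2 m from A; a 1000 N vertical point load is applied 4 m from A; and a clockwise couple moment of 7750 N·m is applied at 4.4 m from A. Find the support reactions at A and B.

ΣM about A: B_y·6.3 − 3200·5.7 − 1400·3.2 − 1000·4 − 7750 = 0 → B_y = 34470/6.3 = 5471.43 ≈ 5471 N.
ΣF_y = 0: A_y + 5471.43 − 3200 − 1400 − 1000 = 0 → A_y = 128.6 N.
ΣF_x = 0: no horizontal applied forces, so A_x = 0.

A_x = 0, A_y = 128.6 N, B_y = 5471 N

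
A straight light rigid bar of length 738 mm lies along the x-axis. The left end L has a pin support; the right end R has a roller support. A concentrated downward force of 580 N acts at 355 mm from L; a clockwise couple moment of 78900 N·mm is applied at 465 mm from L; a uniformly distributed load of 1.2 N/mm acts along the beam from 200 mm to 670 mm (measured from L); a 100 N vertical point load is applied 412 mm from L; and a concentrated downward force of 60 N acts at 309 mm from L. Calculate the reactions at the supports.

L_x = 0, L_y = 504.7 N, R_y = 799.3 N

Resultant of the distributed load: 1.2 × 470 = 564 N at 435 mm from L.
Taking moments about L: R_y·738 − 580·355 − 78900 − (1.2·470)·435 − 100·412 − 60·309 = 0 → R_y = 589880/738 = 799.295 ≈ 799.3 N.
ΣF_y = 0: L_y + 799.295 − 580 − 1.2·470 − 100 − 60 = 0 → L_y = 504.7 N.
ΣF_x = 0: no horizontal applied forces, so L_x = 0.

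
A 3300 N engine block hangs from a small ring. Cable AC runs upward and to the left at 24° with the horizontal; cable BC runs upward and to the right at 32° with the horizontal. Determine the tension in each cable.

ΣF_x = 0: −T_AC·cos24° + T_BC·cos32° = 0 → T_BC = 1.07723·T_AC.
ΣF_y = 0: T_AC·sin24° + T_BC·sin32° = 3300.
Substitute: T_AC·(0.406737 + 1.07723·0.529919) = 3300 → T_AC = 3375.68 ≈ 3376 N.
Then T_BC = 1.07723 × 3375.68 = 3636 N.

T_AC = 3376 N, T_BC = 3636 N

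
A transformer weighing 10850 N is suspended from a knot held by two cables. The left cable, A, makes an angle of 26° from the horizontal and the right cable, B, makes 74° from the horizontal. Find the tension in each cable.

ΣF_x = 0: −T_A·cos26° + T_B·cos74° = 0 → T_B = 3.26078·T_A.
ΣF_y = 0: T_A·sin26° + T_B·sin74° = 10850.
Substitute: T_A·(0.438371 + 3.26078·0.961262) = 10850 → T_A = 3036.8 ≈ 3037 N.
Then T_B = 3.26078 × 3036.8 = 9902 N.

T_A = 3037 N, T_B = 9902 N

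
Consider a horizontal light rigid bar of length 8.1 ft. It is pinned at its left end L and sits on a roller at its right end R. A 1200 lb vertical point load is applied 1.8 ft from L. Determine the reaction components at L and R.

L_x = 0, L_y = 933.3 lb, R_y = 266.7 lb

Taking moments about L: R_y·8.1 − 1200·1.8 = 0 → R_y = 2160/8.1 = 266.667 ≈ 266.7 lb.
ΣF_y = 0: L_y + 266.667 − 1200 = 0 → L_y = 933.3 lb.
ΣF_x = 0: no horizontal applied forces, so L_x = 0.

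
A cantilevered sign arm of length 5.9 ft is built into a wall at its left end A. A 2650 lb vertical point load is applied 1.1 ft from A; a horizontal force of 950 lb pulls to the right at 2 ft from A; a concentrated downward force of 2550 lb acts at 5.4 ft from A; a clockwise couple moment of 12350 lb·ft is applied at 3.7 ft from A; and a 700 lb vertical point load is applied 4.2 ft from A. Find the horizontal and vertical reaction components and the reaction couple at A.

A_x = -950.0 lb, A_y = 5900 lb, M_A = 31980 lb·ft

ΣF_x = 0: A_x + 950 = 0 → A_x = -950.0 lb.
ΣF_y = 0: A_y − 2650 − 2550 − 700 = 0 → A_y = 5900 lb.
ΣM about A: M_A − 2650·1.1 − 2550·5.4 − 12350 − 700·4.2 = 0 → M_A = 31980 lb·ft.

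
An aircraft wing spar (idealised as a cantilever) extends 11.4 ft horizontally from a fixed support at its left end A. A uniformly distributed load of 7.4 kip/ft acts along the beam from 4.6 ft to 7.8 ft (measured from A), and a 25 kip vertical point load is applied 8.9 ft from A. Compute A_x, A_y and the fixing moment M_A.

A_x = 0, A_y = 48.68 kip, M_A = 369.3 kip·ft

Resultant of the distributed load: 7.4 × 3.2 = 23.68 kip at 6.2 ft from A.
ΣF_x = 0: A_x = 0.
ΣF_y = 0: A_y − 7.4·3.2 − 25 = 0 → A_y = 48.68 kip.
ΣM about A: M_A − (7.4·3.2)·6.2 − 25·8.9 = 0 → M_A = 369.3 kip·ft.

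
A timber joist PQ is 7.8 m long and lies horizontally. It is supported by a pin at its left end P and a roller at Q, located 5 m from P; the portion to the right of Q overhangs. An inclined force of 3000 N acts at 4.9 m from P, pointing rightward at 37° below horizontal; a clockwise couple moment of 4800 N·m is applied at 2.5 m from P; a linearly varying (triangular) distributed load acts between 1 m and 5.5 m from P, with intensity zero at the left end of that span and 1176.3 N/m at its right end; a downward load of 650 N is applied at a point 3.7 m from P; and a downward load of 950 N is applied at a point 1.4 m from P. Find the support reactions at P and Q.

P_x = -2396 N, P_y = 458.4 N, Q_y = 5594 N

Resultant of the triangular load: ½ × 1176.3 × 4.5 = 2646.675 N, acting at 4 m from P (one-third of the span from the peak).
ΣM about P: Q_y·5 − 3000·sin37°·4.9 − 4800 − (½·1176.3·4.5)·4 − 650·3.7 − 950·1.4 = 0 → Q_y = 27968.4/5 = 5593.68 ≈ 5594 N.
ΣF_y = 0: P_y + 5593.68 − 3000·sin37° − ½·1176.3·4.5 − 650 − 950 = 0 → P_y = 458.4 N.
ΣF_x = 0: P_x + 3000·cos37° = 0 → P_x = -2396 N.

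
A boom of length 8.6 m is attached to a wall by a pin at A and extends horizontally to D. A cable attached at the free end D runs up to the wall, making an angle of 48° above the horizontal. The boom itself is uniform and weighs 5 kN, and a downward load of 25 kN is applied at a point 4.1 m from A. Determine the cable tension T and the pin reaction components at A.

ΣM about A: T·sin48°·8.6 − 5·4.3 − 25·4.1 = 0 → T = 124/(8.6·0.743145) = 19.4021 ≈ 19.40 kN.
ΣF_x = 0: A_x − T·cos48° = 0 → A_x = 19.4021 × 0.669131 = 12.98 kN.
ΣF_y = 0: A_y + T·sin48° − 5 − 25 = 0 → A_y = 30 − 19.4021 × 0.743145 = 15.58 kN.

T = 19.40 kN, A_x = 12.98 kN, A_y = 15.58 kN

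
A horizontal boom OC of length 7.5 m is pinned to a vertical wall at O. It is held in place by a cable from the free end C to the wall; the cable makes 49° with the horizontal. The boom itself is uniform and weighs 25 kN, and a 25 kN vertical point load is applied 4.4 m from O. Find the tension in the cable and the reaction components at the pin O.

T = 36.00 kN, O_x = 23.62 kN, O_y = 22.83 kN

ΣM about O: T·sin49°·7.5 − 25·3.75 − 25·4.4 = 0 → T = 203.75/(7.5·0.75471) = 35.9962 ≈ 36.00 kN.
ΣF_x = 0: O_x − T·cos49° = 0 → O_x = 35.9962 × 0.656059 = 23.62 kN.
ΣF_y = 0: O_y + T·sin49° − 25 − 25 = 0 → O_y = 50 − 35.9962 × 0.75471 = 22.83 kN.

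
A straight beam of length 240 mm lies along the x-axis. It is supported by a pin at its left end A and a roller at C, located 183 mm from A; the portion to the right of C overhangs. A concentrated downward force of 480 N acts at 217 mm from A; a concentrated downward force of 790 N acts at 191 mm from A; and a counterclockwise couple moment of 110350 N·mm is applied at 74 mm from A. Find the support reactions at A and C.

ΣM about A: C_y·183 − 480·217 − 790·191 + 110350 = 0 → C_y = 144700/183 = 790.71 ≈ 790.7 N.
ΣF_y = 0: A_y + 790.71 − 480 − 790 = 0 → A_y = 479.3 N.
ΣF_x = 0: no horizontal applied forces, so A_x = 0.

A_x = 0, A_y = 479.3 N, C_y = 790.7 N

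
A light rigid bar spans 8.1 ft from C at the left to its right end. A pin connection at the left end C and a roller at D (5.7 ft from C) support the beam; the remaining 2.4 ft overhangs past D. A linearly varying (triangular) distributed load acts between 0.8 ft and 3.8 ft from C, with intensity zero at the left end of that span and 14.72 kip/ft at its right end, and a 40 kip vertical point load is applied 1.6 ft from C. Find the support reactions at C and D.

C_x = 0, C_y = 40.01 kip, D_y = 22.07 kip

Resultant of the triangular load: ½ × 14.72 × 3 = 22.08 kip, acting at 2.8 ft from C (one-third of the span from the peak).
Taking moments about C: D_y·5.7 − (½·14.72·3)·2.8 − 40·1.6 = 0 → D_y = 125.824/5.7 = 22.0744 ≈ 22.07 kip.
ΣF_y = 0: C_y + 22.0744 − ½·14.72·3 − 40 = 0 → C_y = 40.01 kip.
ΣF_x = 0: no horizontal applied forces, so C_x = 0.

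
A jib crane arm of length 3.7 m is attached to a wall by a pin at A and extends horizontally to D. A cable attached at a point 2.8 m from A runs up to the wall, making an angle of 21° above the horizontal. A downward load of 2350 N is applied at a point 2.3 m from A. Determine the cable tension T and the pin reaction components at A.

T = 5387 N, A_x = 5029 N, A_y = 419.6 N

ΣM about A: T·sin21°·2.8 − 2350·2.3 = 0 → T = 5405/(2.8·0.358368) = 5386.52 ≈ 5387 N.
ΣF_x = 0: A_x − T·cos21° = 0 → A_x = 5386.52 × 0.93358 = 5029 N.
ΣF_y = 0: A_y + T·sin21° − 2350 = 0 → A_y = 2350 − 5386.52 × 0.358368 = 419.6 N.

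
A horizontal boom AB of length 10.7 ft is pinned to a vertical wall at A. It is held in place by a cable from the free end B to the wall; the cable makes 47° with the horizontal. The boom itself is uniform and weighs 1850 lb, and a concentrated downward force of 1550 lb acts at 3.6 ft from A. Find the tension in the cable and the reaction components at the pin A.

T = 1978 lb, A_x = 1349 lb, A_y = 1954 lb

ΣM about A: T·sin47°·10.7 − 1850·5.35 − 1550·3.6 = 0 → T = 15477.5/(10.7·0.731354) = 1977.83 ≈ 1978 lb.
ΣF_x = 0: A_x − T·cos47° = 0 → A_x = 1977.83 × 0.681998 = 1349 lb.
ΣF_y = 0: A_y + T·sin47° − 1850 − 1550 = 0 → A_y = 3400 − 1977.83 × 0.731354 = 1954 lb.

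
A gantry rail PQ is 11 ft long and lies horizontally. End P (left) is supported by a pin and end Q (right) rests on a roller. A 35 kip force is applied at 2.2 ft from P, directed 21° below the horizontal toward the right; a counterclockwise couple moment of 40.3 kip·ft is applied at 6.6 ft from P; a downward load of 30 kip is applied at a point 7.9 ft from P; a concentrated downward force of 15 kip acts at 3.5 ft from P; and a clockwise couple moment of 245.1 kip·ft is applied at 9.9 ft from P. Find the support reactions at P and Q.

P_x = -32.68 kip, P_y = 10.10 kip, Q_y = 47.44 kip

ΣM about P: Q_y·11 − 35·sin21°·2.2 + 40.3 − 30·7.9 − 15·3.5 − 245.1 = 0 → Q_y = 521.894/11 = 47.4449 ≈ 47.44 kip.
ΣF_y = 0: P_y + 47.4449 − 35·sin21° − 30 − 15 = 0 → P_y = 10.10 kip.
ΣF_x = 0: P_x + 35·cos21° = 0 → P_x = -32.68 kip.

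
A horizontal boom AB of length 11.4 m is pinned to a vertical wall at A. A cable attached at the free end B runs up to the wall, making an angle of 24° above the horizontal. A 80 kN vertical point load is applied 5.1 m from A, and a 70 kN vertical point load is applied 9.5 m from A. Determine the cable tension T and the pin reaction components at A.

ΣM about A: T·sin24°·11.4 − 80·5.1 − 70·9.5 = 0 → T = 1073/(11.4·0.406737) = 231.41 ≈ 231.4 kN.
ΣF_x = 0: A_x − T·cos24° = 0 → A_x = 231.41 × 0.913545 = 211.4 kN.
ΣF_y = 0: A_y + T·sin24° − 80 − 70 = 0 → A_y = 150 − 231.41 × 0.406737 = 55.88 kN.

T = 231.4 kN, A_x = 211.4 kN, A_y = 55.88 kN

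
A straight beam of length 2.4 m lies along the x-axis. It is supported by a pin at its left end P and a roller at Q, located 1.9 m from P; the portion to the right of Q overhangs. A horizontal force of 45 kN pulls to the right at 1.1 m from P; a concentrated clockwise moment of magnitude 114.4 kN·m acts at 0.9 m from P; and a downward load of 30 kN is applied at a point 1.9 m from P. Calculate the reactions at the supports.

P_x = -45.00 kN, P_y = -60.21 kN, Q_y = 90.21 kN

ΣM about P: Q_y·1.9 − 114.4 − 30·1.9 = 0 → Q_y = 171.4/1.9 = 90.2105 ≈ 90.21 kN.
ΣF_y = 0: P_y + 90.2105 − 30 = 0 → P_y = -60.21 kN.
ΣF_x = 0: P_x + 45 = 0 → P_x = -45.00 kN.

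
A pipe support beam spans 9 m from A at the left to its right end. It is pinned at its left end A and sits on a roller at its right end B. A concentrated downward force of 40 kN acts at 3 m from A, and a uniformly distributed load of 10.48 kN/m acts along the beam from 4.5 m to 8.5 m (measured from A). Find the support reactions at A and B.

A_x = 0, A_y = 38.31 kN, B_y = 43.61 kN

Resultant of the distributed load: 10.48 × 4 = 41.92 kN at 6.5 m from A.
Moments about A: B_y·9 − 40·3 − (10.48·4)·6.5 = 0 → B_y = 392.48/9 = 43.6089 ≈ 43.61 kN.
ΣF_y = 0: A_y + 43.6089 − 40 − 10.48·4 = 0 → A_y = 38.31 kN.
ΣF_x = 0: no horizontal applied forces, so A_x = 0.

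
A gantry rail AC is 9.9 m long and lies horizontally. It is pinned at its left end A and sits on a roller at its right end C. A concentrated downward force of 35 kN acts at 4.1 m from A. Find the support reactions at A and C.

A_x = 0, A_y = 20.51 kN, C_y = 14.49 kN

Taking moments about A: C_y·9.9 − 35·4.1 = 0 → C_y = 143.5/9.9 = 14.4949 ≈ 14.49 kN.
ΣF_y = 0: A_y + 14.4949 − 35 = 0 → A_y = 20.51 kN.
ΣF_x = 0: no horizontal applied forces, so A_x = 0.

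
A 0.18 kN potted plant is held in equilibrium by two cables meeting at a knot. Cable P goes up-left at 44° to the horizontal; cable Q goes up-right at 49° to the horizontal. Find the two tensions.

T_P = 0.1183 kN, T_Q = 0.1297 kN

ΣF_x = 0: −T_P·cos44° + T_Q·cos49° = 0 → T_Q = 1.09646·T_P.
ΣF_y = 0: T_P·sin44° + T_Q·sin49° = 0.18.
Substitute: T_P·(0.694658 + 1.09646·0.75471) = 0.18 → T_P = 0.118252 ≈ 0.1183 kN.
Then T_Q = 1.09646 × 0.118252 = 0.1297 kN.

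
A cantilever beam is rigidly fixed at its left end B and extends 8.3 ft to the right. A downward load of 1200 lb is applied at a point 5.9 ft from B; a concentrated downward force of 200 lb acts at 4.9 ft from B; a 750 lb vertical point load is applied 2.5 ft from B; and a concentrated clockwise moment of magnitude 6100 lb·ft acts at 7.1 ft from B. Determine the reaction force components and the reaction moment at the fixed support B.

ΣF_x = 0: B_x = 0.
ΣF_y = 0: B_y − 1200 − 200 − 750 = 0 → B_y = 2150 lb.
ΣM about B: M_B − 1200·5.9 − 200·4.9 − 750·2.5 − 6100 = 0 → M_B = 16040 lb·ft.

B_x = 0, B_y = 2150 lb, M_B = 16040 lb·ft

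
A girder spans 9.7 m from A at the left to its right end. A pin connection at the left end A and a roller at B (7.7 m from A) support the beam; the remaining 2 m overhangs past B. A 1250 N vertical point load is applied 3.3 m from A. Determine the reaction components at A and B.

A_x = 0, A_y = 714.3 N, B_y = 535.7 N

Moments about A: B_y·7.7 − 1250·3.3 = 0 → B_y = 4125/7.7 = 535.714 ≈ 535.7 N.
ΣF_y = 0: A_y + 535.714 − 1250 = 0 → A_y = 714.3 N.
ΣF_x = 0: no horizontal applied forces, so A_x = 0.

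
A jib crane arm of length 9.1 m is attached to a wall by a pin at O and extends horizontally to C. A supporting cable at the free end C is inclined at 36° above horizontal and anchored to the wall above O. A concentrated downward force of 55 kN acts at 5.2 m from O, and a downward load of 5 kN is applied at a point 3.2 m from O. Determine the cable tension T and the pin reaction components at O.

T = 56.46 kN, O_x = 45.68 kN, O_y = 26.81 kN

ΣM about O: T·sin36°·9.1 − 55·5.2 − 5·3.2 = 0 → T = 302/(9.1·0.587785) = 56.4608 ≈ 56.46 kN.
ΣF_x = 0: O_x − T·cos36° = 0 → O_x = 56.4608 × 0.809017 = 45.68 kN.
ΣF_y = 0: O_y + T·sin36° − 55 − 5 = 0 → O_y = 60 − 56.4608 × 0.587785 = 26.81 kN.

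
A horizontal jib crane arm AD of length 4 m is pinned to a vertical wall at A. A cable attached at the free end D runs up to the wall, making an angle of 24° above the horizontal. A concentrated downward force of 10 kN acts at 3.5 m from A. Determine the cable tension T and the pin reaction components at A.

ΣM about A: T·sin24°·4 − 10·3.5 = 0 → T = 35/(4·0.406737) = 21.5127 ≈ 21.51 kN.
ΣF_x = 0: A_x − T·cos24° = 0 → A_x = 21.5127 × 0.913545 = 19.65 kN.
ΣF_y = 0: A_y + T·sin24° − 10 = 0 → A_y = 10 − 21.5127 × 0.406737 = 1.250 kN.

T = 21.51 kN, A_x = 19.65 kN, A_y = 1.250 kN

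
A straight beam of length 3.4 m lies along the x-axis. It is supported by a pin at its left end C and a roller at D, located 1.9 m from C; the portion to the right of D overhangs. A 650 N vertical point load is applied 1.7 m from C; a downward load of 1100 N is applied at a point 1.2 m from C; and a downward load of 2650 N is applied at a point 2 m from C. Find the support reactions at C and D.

Moments about C: D_y·1.9 − 650·1.7 − 1100·1.2 − 2650·2 = 0 → D_y = 7725/1.9 = 4065.79 ≈ 4066 N.
ΣF_y = 0: C_y + 4065.79 − 650 − 1100 − 2650 = 0 → C_y = 334.2 N.
ΣF_x = 0: no horizontal applied forces, so C_x = 0.

C_x = 0, C_y = 334.2 N, D_y = 4066 N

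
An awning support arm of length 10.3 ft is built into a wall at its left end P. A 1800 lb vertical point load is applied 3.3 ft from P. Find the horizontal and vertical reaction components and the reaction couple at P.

ΣF_x = 0: P_x = 0.
ΣF_y = 0: P_y − 1800 = 0 → P_y = 1800 lb.
ΣM about P: M_P − 1800·3.3 = 0 → M_P = 5940 lb·ft.

P_x = 0, P_y = 1800 lb, M_P = 5940 lb·ft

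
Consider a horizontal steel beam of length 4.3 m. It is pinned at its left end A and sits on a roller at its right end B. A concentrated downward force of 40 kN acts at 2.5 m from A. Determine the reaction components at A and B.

Moments about A: B_y·4.3 − 40·2.5 = 0 → B_y = 100/4.3 = 23.2558 ≈ 23.26 kN.
ΣF_y = 0: A_y + 23.2558 − 40 = 0 → A_y = 16.74 kN.
ΣF_x = 0: no horizontal applied forces, so A_x = 0.

A_x = 0, A_y = 16.74 kN, B_y = 23.26 kN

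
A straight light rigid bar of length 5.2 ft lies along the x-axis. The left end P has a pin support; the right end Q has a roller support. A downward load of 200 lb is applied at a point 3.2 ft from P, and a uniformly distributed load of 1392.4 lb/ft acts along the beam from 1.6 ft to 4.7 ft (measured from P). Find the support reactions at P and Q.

P_x = 0, P_y = 1779 lb, Q_y = 2738 lb

Resultant of the distributed load: 1392.4 × 3.1 = 4316.44 lb at 3.15 ft from P.
Taking moments about P: Q_y·5.2 − 200·3.2 − (1392.4·3.1)·3.15 = 0 → Q_y = 14236.786/5.2 = 2737.84 ≈ 2738 lb.
ΣF_y = 0: P_y + 2737.84 − 200 − 1392.4·3.1 = 0 → P_y = 1779 lb.
ΣF_x = 0: no horizontal applied forces, so P_x = 0.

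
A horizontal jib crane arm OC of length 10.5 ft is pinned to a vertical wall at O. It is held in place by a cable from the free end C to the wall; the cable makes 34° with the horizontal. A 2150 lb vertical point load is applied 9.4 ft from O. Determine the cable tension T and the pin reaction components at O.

T = 3442 lb, O_x = 2854 lb, O_y = 225.2 lb

ΣM about O: T·sin34°·10.5 − 2150·9.4 = 0 → T = 20210/(10.5·0.559193) = 3442.04 ≈ 3442 lb.
ΣF_x = 0: O_x − T·cos34° = 0 → O_x = 3442.04 × 0.829038 = 2854 lb.
ΣF_y = 0: O_y + T·sin34° − 2150 = 0 → O_y = 2150 − 3442.04 × 0.559193 = 225.2 lb.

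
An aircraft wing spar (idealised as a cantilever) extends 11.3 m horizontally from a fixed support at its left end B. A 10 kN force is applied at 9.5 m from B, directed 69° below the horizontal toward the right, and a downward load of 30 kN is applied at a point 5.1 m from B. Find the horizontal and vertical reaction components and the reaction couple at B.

ΣF_x = 0: B_x + 10·cos69° = 0 → B_x = -3.584 kN.
ΣF_y = 0: B_y − 10·sin69° − 30 = 0 → B_y = 39.34 kN.
ΣM about B: M_B − 10·sin69°·9.5 − 30·5.1 = 0 → M_B = 241.7 kN·m.

B_x = -3.584 kN, B_y = 39.34 kN, M_B = 241.7 kN·m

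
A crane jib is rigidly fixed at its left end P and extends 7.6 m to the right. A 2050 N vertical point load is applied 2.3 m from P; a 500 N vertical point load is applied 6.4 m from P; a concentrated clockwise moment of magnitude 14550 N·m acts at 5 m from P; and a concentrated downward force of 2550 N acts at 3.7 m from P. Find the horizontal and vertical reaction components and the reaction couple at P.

ΣF_x = 0: P_x = 0.
ΣF_y = 0: P_y − 2050 − 500 − 2550 = 0 → P_y = 5100 N.
ΣM about P: M_P − 2050·2.3 − 500·6.4 − 14550 − 2550·3.7 = 0 → M_P = 31900 N·m.

P_x = 0, P_y = 5100 N, M_P = 31900 N·m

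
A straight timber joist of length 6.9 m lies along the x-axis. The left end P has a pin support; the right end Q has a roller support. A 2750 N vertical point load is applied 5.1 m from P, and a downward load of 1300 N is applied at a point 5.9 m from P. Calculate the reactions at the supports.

P_x = 0, P_y = 905.8 N, Q_y = 3144 N

Taking moments about P: Q_y·6.9 − 2750·5.1 − 1300·5.9 = 0 → Q_y = 21695/6.9 = 3144.2 ≈ 3144 N.
ΣF_y = 0: P_y + 3144.2 − 2750 − 1300 = 0 → P_y = 905.8 N.
ΣF_x = 0: no horizontal applied forces, so P_x = 0.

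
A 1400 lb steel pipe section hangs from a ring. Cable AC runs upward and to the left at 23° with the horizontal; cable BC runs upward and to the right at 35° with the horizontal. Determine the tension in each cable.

ΣF_x = 0: −T_AC·cos23° + T_BC·cos35° = 0 → T_BC = 1.12373·T_AC.
ΣF_y = 0: T_AC·sin23° + T_BC·sin35° = 1400.
Substitute: T_AC·(0.390731 + 1.12373·0.573576) = 1400 → T_AC = 1352.3 ≈ 1352 lb.
Then T_BC = 1.12373 × 1352.3 = 1520 lb.

T_AC = 1352 lb, T_BC = 1520 lb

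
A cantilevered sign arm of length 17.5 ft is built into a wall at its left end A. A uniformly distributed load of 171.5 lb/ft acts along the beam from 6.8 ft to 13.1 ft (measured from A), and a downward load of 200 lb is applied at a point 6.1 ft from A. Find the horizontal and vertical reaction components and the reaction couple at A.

Resultant of the distributed load: 171.5 × 6.3 = 1080.45 lb at 9.95 ft from A.
ΣF_x = 0: A_x = 0.
ΣF_y = 0: A_y − 171.5·6.3 − 200 = 0 → A_y = 1280 lb.
ΣM about A: M_A − (171.5·6.3)·9.95 − 200·6.1 = 0 → M_A = 11970 lb·ft.

A_x = 0, A_y = 1280 lb, M_A = 11970 lb·ft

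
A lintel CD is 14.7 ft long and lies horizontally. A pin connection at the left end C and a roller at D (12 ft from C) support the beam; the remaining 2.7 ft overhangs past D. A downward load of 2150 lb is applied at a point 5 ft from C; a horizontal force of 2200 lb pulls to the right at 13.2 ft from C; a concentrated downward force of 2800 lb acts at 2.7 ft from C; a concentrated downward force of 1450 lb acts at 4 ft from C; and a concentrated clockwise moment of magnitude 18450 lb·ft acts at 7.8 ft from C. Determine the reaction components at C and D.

C_x = -2200 lb, C_y = 2853 lb, D_y = 3547 lb

Moments about C: D_y·12 − 2150·5 − 2800·2.7 − 1450·4 − 18450 = 0 → D_y = 42560/12 = 3546.67 ≈ 3547 lb.
ΣF_y = 0: C_y + 3546.67 − 2150 − 2800 − 1450 = 0 → C_y = 2853 lb.
ΣF_x = 0: C_x + 2200 = 0 → C_x = -2200 lb.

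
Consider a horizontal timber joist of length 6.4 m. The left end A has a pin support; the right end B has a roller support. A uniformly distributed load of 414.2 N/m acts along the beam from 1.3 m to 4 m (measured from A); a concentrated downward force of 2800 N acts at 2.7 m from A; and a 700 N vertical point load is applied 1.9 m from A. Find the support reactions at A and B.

Resultant of the distributed load: 414.2 × 2.7 = 1118.34 N at 2.65 m from A.
Moments about A: B_y·6.4 − (414.2·2.7)·2.65 − 2800·2.7 − 700·1.9 = 0 → B_y = 11853.601/6.4 = 1852.13 ≈ 1852 N.
ΣF_y = 0: A_y + 1852.13 − 414.2·2.7 − 2800 − 700 = 0 → A_y = 2766 N.
ΣF_x = 0: no horizontal applied forces, so A_x = 0.

A_x = 0, A_y = 2766 N, B_y = 1852 N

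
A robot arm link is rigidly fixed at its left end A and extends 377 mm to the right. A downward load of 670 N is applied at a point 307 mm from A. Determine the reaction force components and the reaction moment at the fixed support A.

A_x = 0, A_y = 670.0 N, M_A = 205700 N·mm

ΣF_x = 0: A_x = 0.
ΣF_y = 0: A_y − 670 = 0 → A_y = 670.0 N.
ΣM about A: M_A − 670·307 = 0 → M_A = 205700 N·mm.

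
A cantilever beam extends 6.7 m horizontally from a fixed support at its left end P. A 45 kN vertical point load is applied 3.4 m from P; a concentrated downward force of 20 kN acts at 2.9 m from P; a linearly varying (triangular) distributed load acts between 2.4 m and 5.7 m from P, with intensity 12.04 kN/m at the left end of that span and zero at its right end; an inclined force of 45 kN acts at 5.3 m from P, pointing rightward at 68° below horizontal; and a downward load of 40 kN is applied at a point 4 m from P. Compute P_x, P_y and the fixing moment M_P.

P_x = -16.86 kN, P_y = 166.6 kN, M_P = 661.7 kN·m

Resultant of the triangular load: ½ × 12.04 × 3.3 = 19.866 kN, acting at 3.5 m from P (one-third of the span from the peak).
ΣF_x = 0: P_x + 45·cos68° = 0 → P_x = -16.86 kN.
ΣF_y = 0: P_y − 45 − 20 − ½·12.04·3.3 − 45·sin68° − 40 = 0 → P_y = 166.6 kN.
ΣM about P: M_P − 45·3.4 − 20·2.9 − (½·12.04·3.3)·3.5 − 45·sin68°·5.3 − 40·4 = 0 → M_P = 661.7 kN·m.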